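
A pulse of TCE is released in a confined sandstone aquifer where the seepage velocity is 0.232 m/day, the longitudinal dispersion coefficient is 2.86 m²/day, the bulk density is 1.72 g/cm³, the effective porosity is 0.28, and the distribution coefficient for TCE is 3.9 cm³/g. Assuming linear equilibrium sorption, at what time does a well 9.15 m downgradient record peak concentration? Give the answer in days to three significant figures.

Retardation factor R = 1 + ρ_b·K_d/n = 1 + 1.72 × 3.9/0.28 = 24.96.
Sorption retards both mechanisms: v_R = v/R = 0.009295 m/day, D_R = D/R = 0.1146 m²/day.
Peak time from v_R²t² + 2D_R t − x² = 0: t = (√(D_R² + v_R²x²) − D_R)/v_R².
√(D_R² + v_R²x²) = √(0.1146² + 0.009295² × 9.15²) = 0.1427; v_R² = 8.640e-05.
t = (0.1427 − 0.1146)/8.640e-05 = 325 days.

325 days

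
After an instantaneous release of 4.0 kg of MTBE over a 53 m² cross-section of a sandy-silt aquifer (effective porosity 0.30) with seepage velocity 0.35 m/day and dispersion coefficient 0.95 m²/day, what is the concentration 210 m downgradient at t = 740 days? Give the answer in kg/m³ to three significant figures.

For an instantaneous plane source, C(x,t) = M/(n_e·A·√(4πDt)) · exp(−(x−vt)²/(4Dt)), with n_e·A the pore (flow) area.
Plume center vt = 0.35 × 740 = 259 m, so the well at 210 m is 49 m upgradient of the peak.
√(4πDt) = 93.99 m, giving peak height M/(n_e·A·√(4πDt)) = 4.0/(0.30 × 53 × 93.99) = 0.002677 kg/m³.
(x−vt)²/(4Dt) = (-49)²/(4 × 0.95 × 740) = 0.8538; exp(−0.8538) = 0.4258.
C = 0.002677 × 0.4258 = 0.00114 kg/m³.

0.00114 kg/m³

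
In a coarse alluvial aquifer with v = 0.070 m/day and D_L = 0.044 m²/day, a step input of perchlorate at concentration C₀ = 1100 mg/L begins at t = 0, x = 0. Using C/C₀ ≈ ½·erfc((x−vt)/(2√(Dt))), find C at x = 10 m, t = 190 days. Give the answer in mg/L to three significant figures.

For a continuous step input, C/C₀ ≈ ½·erfc((x−vt)/(2√(Dt))).
vt = 0.070 × 190 = 13.3 m and 2√(Dt) = 2√(0.044 × 190) = 5.783 m.
Argument (x−vt)/(2√(Dt)) = (10 − 13.3)/5.783 = -0.5706; ½·erfc(-0.5706) = 0.7902.
C = 1100 × 0.7902 = 869 mg/L.

869 mg/L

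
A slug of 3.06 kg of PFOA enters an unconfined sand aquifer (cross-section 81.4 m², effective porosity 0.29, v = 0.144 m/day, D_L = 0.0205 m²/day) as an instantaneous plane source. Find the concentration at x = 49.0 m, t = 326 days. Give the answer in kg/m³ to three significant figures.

0.0121 kg/m³

For an instantaneous plane source, C(x,t) = M/(n_e·A·√(4πDt)) · exp(−(x−vt)²/(4Dt)), with n_e·A the pore (flow) area.
Plume center vt = 0.144 × 326 = 46.944 m, so the well at 49.0 m is 2.056 m downgradient of the peak.
√(4πDt) = 9.164 m, giving peak height M/(n_e·A·√(4πDt)) = 3.06/(0.29 × 81.4 × 9.164) = 0.01415 kg/m³.
(x−vt)²/(4Dt) = (2.056)²/(4 × 0.0205 × 326) = 0.1581; exp(−0.1581) = 0.8538.
C = 0.01415 × 0.8538 = 0.0121 kg/m³.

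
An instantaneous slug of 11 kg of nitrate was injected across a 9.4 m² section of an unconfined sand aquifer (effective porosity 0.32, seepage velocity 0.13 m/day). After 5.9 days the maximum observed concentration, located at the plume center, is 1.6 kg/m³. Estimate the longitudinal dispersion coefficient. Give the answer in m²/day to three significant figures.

At the plume center C_max = M/(n_e·A·√(4πDt)), so D = M²/(4πt·(n_e·A·C_max)²).
n_e·A·C_max = 0.32 × 9.4 × 1.6 = 4.813 kg/m.
D = 11²/(4π × 5.9 × 4.813²) = 0.0705 m²/day.

0.0705 m²/day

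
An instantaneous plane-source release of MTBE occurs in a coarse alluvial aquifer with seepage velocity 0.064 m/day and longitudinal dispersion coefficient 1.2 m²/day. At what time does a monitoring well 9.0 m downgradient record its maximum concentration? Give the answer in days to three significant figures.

For the 1D instantaneous-source solution, setting ∂C/∂t = 0 at fixed x gives v²t² + 2Dt − x² = 0, so t = (√(D² + v²x²) − D)/v².
√(D² + v²x²) = √(1.2² + 0.064² × 9.0²) = 1.331; v² = 0.004096.
t = (1.331 − 1.2)/0.004096 = 32.0 days (vs. the pure-advection estimate x/v = 141 d).

32.0 days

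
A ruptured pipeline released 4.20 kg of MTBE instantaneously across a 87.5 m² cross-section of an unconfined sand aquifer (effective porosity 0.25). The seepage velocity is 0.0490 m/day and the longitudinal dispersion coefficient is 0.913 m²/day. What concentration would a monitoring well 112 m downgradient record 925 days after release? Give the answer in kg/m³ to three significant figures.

For an instantaneous plane source, C(x,t) = M/(n_e·A·√(4πDt)) · exp(−(x−vt)²/(4Dt)), with n_e·A the pore (flow) area.
Plume center vt = 0.0490 × 925 = 45.325 m, so the well at 112 m is 66.675 m downgradient of the peak.
√(4πDt) = 103.0 m, giving peak height M/(n_e·A·√(4πDt)) = 4.20/(0.25 × 87.5 × 103.0) = 0.001864 kg/m³.
(x−vt)²/(4Dt) = (66.675)²/(4 × 0.913 × 925) = 1.316; exp(−1.316) = 0.2682.
C = 0.001864 × 0.2682 = 0.000500 kg/m³.

0.000500 kg/m³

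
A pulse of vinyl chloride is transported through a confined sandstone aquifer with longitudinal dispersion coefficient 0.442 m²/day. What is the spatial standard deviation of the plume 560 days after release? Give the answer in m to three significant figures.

22.2 m

Dispersive spreading gives a Gaussian with σ² = 2Dt; advection only shifts the center.
σ = √(2 × 0.442 × 560) = 22.2 m.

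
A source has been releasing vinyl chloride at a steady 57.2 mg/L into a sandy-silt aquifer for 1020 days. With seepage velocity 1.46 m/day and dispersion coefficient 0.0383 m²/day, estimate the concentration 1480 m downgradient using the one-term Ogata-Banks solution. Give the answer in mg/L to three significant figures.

For a continuous step input, C/C₀ ≈ ½·erfc((x−vt)/(2√(Dt))).
vt = 1.46 × 1020 = 1489.2 m and 2√(Dt) = 2√(0.0383 × 1020) = 12.50 m.
Argument (x−vt)/(2√(Dt)) = (1480 − 1489.2)/12.50 = -0.7360; ½·erfc(-0.7360) = 0.8510.
C = 57.2 × 0.8510 = 48.7 mg/L.

48.7 mg/L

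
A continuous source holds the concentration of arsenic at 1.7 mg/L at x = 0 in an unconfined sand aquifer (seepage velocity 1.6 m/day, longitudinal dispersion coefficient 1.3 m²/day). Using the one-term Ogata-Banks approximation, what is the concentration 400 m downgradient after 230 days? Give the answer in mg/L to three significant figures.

0.162 mg/L

For a continuous step input, C/C₀ ≈ ½·erfc((x−vt)/(2√(Dt))).
vt = 1.6 × 230 = 368 m and 2√(Dt) = 2√(1.3 × 230) = 34.58 m.
Argument (x−vt)/(2√(Dt)) = (400 − 368)/34.58 = 0.9254; ½·erfc(0.9254) = 0.09532.
C = 1.7 × 0.09532 = 0.162 mg/L.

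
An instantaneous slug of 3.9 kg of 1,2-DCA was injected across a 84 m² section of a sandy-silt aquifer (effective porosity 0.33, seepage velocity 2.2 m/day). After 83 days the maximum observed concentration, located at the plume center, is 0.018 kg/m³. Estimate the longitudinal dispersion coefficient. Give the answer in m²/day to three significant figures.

0.0586 m²/day

At the plume center C_max = M/(n_e·A·√(4πDt)), so D = M²/(4πt·(n_e·A·C_max)²).
n_e·A·C_max = 0.33 × 84 × 0.018 = 0.4990 kg/m.
D = 3.9²/(4π × 83 × 0.4990²) = 0.0586 m²/day.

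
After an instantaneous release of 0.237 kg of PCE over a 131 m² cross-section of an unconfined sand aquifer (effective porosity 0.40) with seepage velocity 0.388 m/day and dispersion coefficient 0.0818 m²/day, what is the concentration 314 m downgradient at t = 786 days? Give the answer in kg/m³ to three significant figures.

0.000116 kg/m³

For an instantaneous plane source, C(x,t) = M/(n_e·A·√(4πDt)) · exp(−(x−vt)²/(4Dt)), with n_e·A the pore (flow) area.
Plume center vt = 0.388 × 786 = 304.968 m, so the well at 314 m is 9.032 m downgradient of the peak.
√(4πDt) = 28.42 m, giving peak height M/(n_e·A·√(4πDt)) = 0.237/(0.40 × 131 × 28.42) = 0.0001591 kg/m³.
(x−vt)²/(4Dt) = (9.032)²/(4 × 0.0818 × 786) = 0.3172; exp(−0.3172) = 0.7282.
C = 0.0001591 × 0.7282 = 0.000116 kg/m³.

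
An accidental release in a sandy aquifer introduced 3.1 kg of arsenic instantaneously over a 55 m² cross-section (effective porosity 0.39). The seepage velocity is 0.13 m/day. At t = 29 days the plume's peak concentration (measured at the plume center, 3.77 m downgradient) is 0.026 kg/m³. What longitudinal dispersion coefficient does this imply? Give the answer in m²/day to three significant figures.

0.0848 m²/day

At the plume center C_max = M/(n_e·A·√(4πDt)), so D = M²/(4πt·(n_e·A·C_max)²).
n_e·A·C_max = 0.39 × 55 × 0.026 = 0.5577 kg/m.
D = 3.1²/(4π × 29 × 0.5577²) = 0.0848 m²/day.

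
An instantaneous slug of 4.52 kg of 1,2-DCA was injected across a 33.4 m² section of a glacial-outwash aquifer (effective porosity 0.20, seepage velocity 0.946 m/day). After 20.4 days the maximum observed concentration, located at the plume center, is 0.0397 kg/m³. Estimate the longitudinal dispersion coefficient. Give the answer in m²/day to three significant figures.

At the plume center C_max = M/(n_e·A·√(4πDt)), so D = M²/(4πt·(n_e·A·C_max)²).
n_e·A·C_max = 0.20 × 33.4 × 0.0397 = 0.2652 kg/m.
D = 4.52²/(4π × 20.4 × 0.2652²) = 1.13 m²/day.

1.13 m²/day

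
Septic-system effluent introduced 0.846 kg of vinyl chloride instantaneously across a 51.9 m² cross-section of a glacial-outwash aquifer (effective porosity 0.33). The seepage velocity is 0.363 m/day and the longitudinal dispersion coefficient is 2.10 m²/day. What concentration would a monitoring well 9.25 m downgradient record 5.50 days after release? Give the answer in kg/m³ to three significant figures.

For an instantaneous plane source, C(x,t) = M/(n_e·A·√(4πDt)) · exp(−(x−vt)²/(4Dt)), with n_e·A the pore (flow) area.
Plume center vt = 0.363 × 5.50 = 1.9965 m, so the well at 9.25 m is 7.2535 m downgradient of the peak.
√(4πDt) = 12.05 m, giving peak height M/(n_e·A·√(4πDt)) = 0.846/(0.33 × 51.9 × 12.05) = 0.004099 kg/m³.
(x−vt)²/(4Dt) = (7.2535)²/(4 × 2.10 × 5.50) = 1.139; exp(−1.139) = 0.3201.
C = 0.004099 × 0.3201 = 0.00131 kg/m³.

0.00131 kg/m³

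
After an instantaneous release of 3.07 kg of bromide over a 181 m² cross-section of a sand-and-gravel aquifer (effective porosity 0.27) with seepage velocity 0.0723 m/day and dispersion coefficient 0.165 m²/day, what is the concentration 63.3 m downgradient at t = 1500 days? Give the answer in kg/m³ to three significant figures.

For an instantaneous plane source, C(x,t) = M/(n_e·A·√(4πDt)) · exp(−(x−vt)²/(4Dt)), with n_e·A the pore (flow) area.
Plume center vt = 0.0723 × 1500 = 108.45 m, so the well at 63.3 m is 45.15 m upgradient of the peak.
√(4πDt) = 55.77 m, giving peak height M/(n_e·A·√(4πDt)) = 3.07/(0.27 × 181 × 55.77) = 0.001126 kg/m³.
(x−vt)²/(4Dt) = (-45.15)²/(4 × 0.165 × 1500) = 2.059; exp(−2.059) = 0.1276.
C = 0.001126 × 0.1276 = 0.000144 kg/m³.

0.000144 kg/m³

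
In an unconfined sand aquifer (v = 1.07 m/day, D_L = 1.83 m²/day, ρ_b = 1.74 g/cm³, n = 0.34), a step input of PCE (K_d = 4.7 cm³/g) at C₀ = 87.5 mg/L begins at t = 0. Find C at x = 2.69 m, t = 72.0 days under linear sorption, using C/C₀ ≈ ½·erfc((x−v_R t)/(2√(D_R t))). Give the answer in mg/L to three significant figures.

47.9 mg/L

Retardation factor R = 1 + ρ_b·K_d/n = 1 + 1.74 × 4.7/0.34 = 25.05.
Sorption retards both mechanisms: v_R = v/R = 0.04271 m/day, D_R = D/R = 0.07305 m²/day.
v_R·t = 0.04271 × 72.0 = 3.07512 m; 2√(D_R t) = 4.587 m; argument = (2.69 − 3.07512)/4.587 = -0.08396.
C = C₀ × ½·erfc(-0.08396) = 87.5 × 0.5473 = 47.9 mg/L.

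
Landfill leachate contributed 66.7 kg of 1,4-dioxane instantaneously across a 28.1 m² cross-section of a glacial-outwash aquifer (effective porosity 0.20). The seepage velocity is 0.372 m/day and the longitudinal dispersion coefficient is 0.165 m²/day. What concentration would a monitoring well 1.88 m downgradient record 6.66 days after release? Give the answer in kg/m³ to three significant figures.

For an instantaneous plane source, C(x,t) = M/(n_e·A·√(4πDt)) · exp(−(x−vt)²/(4Dt)), with n_e·A the pore (flow) area.
Plume center vt = 0.372 × 6.66 = 2.47752 m, so the well at 1.88 m is 0.59752 m upgradient of the peak.
√(4πDt) = 3.716 m, giving peak height M/(n_e·A·√(4πDt)) = 66.7/(0.20 × 28.1 × 3.716) = 3.194 kg/m³.
(x−vt)²/(4Dt) = (-0.59752)²/(4 × 0.165 × 6.66) = 0.08122; exp(−0.08122) = 0.9220.
C = 3.194 × 0.9220 = 2.94 kg/m³.

2.94 kg/m³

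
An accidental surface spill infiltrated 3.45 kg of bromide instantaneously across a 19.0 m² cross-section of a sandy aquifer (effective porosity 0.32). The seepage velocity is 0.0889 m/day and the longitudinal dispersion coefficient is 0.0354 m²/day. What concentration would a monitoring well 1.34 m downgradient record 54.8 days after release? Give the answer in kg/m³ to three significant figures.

0.0230 kg/m³

For an instantaneous plane source, C(x,t) = M/(n_e·A·√(4πDt)) · exp(−(x−vt)²/(4Dt)), with n_e·A the pore (flow) area.
Plume center vt = 0.0889 × 54.8 = 4.87172 m, so the well at 1.34 m is 3.53172 m upgradient of the peak.
√(4πDt) = 4.937 m, giving peak height M/(n_e·A·√(4πDt)) = 3.45/(0.32 × 19.0 × 4.937) = 0.1149 kg/m³.
(x−vt)²/(4Dt) = (-3.53172)²/(4 × 0.0354 × 54.8) = 1.607; exp(−1.607) = 0.2005.
C = 0.1149 × 0.2005 = 0.0230 kg/m³.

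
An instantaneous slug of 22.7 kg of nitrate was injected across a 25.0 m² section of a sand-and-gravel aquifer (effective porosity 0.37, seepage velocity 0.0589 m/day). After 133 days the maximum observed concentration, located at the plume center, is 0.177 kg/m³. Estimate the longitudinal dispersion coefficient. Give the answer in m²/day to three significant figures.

At the plume center C_max = M/(n_e·A·√(4πDt)), so D = M²/(4πt·(n_e·A·C_max)²).
n_e·A·C_max = 0.37 × 25.0 × 0.177 = 1.637 kg/m.
D = 22.7²/(4π × 133 × 1.637²) = 0.115 m²/day.

0.115 m²/day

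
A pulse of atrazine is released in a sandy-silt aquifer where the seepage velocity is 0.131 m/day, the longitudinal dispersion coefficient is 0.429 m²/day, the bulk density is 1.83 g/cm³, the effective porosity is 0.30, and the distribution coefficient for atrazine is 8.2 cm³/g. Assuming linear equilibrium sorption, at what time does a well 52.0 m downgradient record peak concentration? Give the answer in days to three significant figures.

19000 days

Retardation factor R = 1 + ρ_b·K_d/n = 1 + 1.83 × 8.2/0.30 = 51.02.
Sorption retards both mechanisms: v_R = v/R = 0.002568 m/day, D_R = D/R = 0.008408 m²/day.
Peak time from v_R²t² + 2D_R t − x² = 0: t = (√(D_R² + v_R²x²) − D_R)/v_R².
√(D_R² + v_R²x²) = √(0.008408² + 0.002568² × 52.0²) = 0.1338; v_R² = 6.595e-06.
t = (0.1338 − 0.008408)/6.595e-06 = 19000 days.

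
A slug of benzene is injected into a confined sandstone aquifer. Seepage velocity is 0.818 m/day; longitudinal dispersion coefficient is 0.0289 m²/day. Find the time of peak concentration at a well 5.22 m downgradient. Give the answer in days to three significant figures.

6.34 days

For the 1D instantaneous-source solution, setting ∂C/∂t = 0 at fixed x gives v²t² + 2Dt − x² = 0, so t = (√(D² + v²x²) − D)/v².
√(D² + v²x²) = √(0.0289² + 0.818² × 5.22²) = 4.270; v² = 0.669124.
t = (4.270 − 0.0289)/0.669124 = 6.34 days (vs. the pure-advection estimate x/v = 6.38 d).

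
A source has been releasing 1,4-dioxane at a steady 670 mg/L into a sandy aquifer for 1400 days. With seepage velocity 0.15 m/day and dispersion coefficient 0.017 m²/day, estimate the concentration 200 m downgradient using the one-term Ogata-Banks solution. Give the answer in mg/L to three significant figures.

For a continuous step input, C/C₀ ≈ ½·erfc((x−vt)/(2√(Dt))).
vt = 0.15 × 1400 = 210 m and 2√(Dt) = 2√(0.017 × 1400) = 9.757 m.
Argument (x−vt)/(2√(Dt)) = (200 − 210)/9.757 = -1.025; ½·erfc(-1.025) = 0.9264.
C = 670 × 0.9264 = 621 mg/L.

621 mg/L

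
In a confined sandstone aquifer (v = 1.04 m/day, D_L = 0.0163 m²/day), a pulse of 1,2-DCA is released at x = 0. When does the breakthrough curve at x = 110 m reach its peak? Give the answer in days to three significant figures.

106 days

For the 1D instantaneous-source solution, setting ∂C/∂t = 0 at fixed x gives v²t² + 2Dt − x² = 0, so t = (√(D² + v²x²) − D)/v².
√(D² + v²x²) = √(0.0163² + 1.04² × 110²) = 114.4; v² = 1.0816.
t = (114.4 − 0.0163)/1.0816 = 106 days (vs. the pure-advection estimate x/v = 106 d).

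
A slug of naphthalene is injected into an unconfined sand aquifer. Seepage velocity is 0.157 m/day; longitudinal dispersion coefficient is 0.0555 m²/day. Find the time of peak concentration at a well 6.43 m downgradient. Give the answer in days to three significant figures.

38.8 days

For the 1D instantaneous-source solution, setting ∂C/∂t = 0 at fixed x gives v²t² + 2Dt − x² = 0, so t = (√(D² + v²x²) − D)/v².
√(D² + v²x²) = √(0.0555² + 0.157² × 6.43²) = 1.011; v² = 0.024649.
t = (1.011 − 0.0555)/0.024649 = 38.8 days (vs. the pure-advection estimate x/v = 41.0 d).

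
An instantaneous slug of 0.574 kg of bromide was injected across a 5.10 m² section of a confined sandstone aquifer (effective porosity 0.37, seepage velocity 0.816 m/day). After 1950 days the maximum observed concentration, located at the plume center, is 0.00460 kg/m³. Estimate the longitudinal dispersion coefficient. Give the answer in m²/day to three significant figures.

At the plume center C_max = M/(n_e·A·√(4πDt)), so D = M²/(4πt·(n_e·A·C_max)²).
n_e·A·C_max = 0.37 × 5.10 × 0.00460 = 0.008680 kg/m.
D = 0.574²/(4π × 1950 × 0.008680²) = 0.178 m²/day.

0.178 m²/day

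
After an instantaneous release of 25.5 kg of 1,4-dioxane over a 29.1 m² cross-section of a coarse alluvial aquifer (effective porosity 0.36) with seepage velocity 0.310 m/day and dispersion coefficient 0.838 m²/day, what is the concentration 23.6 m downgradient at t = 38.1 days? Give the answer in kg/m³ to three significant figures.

0.0409 kg/m³

For an instantaneous plane source, C(x,t) = M/(n_e·A·√(4πDt)) · exp(−(x−vt)²/(4Dt)), with n_e·A the pore (flow) area.
Plume center vt = 0.310 × 38.1 = 11.811 m, so the well at 23.6 m is 11.789 m downgradient of the peak.
√(4πDt) = 20.03 m, giving peak height M/(n_e·A·√(4πDt)) = 25.5/(0.36 × 29.1 × 20.03) = 0.1215 kg/m³.
(x−vt)²/(4Dt) = (11.789)²/(4 × 0.838 × 38.1) = 1.088; exp(−1.088) = 0.3369.
C = 0.1215 × 0.3369 = 0.0409 kg/m³.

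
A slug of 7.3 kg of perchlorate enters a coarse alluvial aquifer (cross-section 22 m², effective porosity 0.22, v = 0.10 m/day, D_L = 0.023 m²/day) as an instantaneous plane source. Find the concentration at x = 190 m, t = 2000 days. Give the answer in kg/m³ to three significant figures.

0.0364 kg/m³

For an instantaneous plane source, C(x,t) = M/(n_e·A·√(4πDt)) · exp(−(x−vt)²/(4Dt)), with n_e·A the pore (flow) area.
Plume center vt = 0.10 × 2000 = 200 m, so the well at 190 m is 10 m upgradient of the peak.
√(4πDt) = 24.04 m, giving peak height M/(n_e·A·√(4πDt)) = 7.3/(0.22 × 22 × 24.04) = 0.06274 kg/m³.
(x−vt)²/(4Dt) = (-10)²/(4 × 0.023 × 2000) = 0.5435; exp(−0.5435) = 0.5807.
C = 0.06274 × 0.5807 = 0.0364 kg/m³.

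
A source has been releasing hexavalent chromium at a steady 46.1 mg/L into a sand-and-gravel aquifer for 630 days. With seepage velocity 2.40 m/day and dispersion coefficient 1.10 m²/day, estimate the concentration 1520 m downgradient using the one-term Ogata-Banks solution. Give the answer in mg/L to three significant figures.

19.1 mg/L

For a continuous step input, C/C₀ ≈ ½·erfc((x−vt)/(2√(Dt))).
vt = 2.40 × 630 = 1512 m and 2√(Dt) = 2√(1.10 × 630) = 52.65 m.
Argument (x−vt)/(2√(Dt)) = (1520 − 1512)/52.65 = 0.1519; ½·erfc(0.1519) = 0.4150.
C = 46.1 × 0.4150 = 19.1 mg/L.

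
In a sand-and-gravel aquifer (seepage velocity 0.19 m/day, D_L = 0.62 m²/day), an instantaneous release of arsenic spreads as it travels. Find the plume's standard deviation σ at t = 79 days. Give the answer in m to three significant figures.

Dispersive spreading gives a Gaussian with σ² = 2Dt; advection only shifts the center.
σ = √(2 × 0.62 × 79) = 9.90 m.

9.90 m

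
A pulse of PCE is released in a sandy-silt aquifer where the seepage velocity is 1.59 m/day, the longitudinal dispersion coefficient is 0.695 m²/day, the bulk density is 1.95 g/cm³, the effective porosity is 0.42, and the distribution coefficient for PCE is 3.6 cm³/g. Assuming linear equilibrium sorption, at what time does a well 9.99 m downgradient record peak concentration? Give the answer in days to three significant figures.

Retardation factor R = 1 + ρ_b·K_d/n = 1 + 1.95 × 3.6/0.42 = 17.71.
Sorption retards both mechanisms: v_R = v/R = 0.08978 m/day, D_R = D/R = 0.03924 m²/day.
Peak time from v_R²t² + 2D_R t − x² = 0: t = (√(D_R² + v_R²x²) − D_R)/v_R².
√(D_R² + v_R²x²) = √(0.03924² + 0.08978² × 9.99²) = 0.8978; v_R² = 0.008060.
t = (0.8978 − 0.03924)/0.008060 = 107 days.

107 days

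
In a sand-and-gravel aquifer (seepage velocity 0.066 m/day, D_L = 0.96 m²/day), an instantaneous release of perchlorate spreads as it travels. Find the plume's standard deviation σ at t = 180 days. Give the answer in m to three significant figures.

Dispersive spreading gives a Gaussian with σ² = 2Dt; advection only shifts the center.
σ = √(2 × 0.96 × 180) = 18.6 m.

18.6 m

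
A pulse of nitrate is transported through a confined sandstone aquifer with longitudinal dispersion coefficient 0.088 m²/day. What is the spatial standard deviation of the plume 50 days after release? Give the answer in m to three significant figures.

Dispersive spreading gives a Gaussian with σ² = 2Dt; advection only shifts the center.
σ = √(2 × 0.088 × 50) = 2.97 m.

2.97 m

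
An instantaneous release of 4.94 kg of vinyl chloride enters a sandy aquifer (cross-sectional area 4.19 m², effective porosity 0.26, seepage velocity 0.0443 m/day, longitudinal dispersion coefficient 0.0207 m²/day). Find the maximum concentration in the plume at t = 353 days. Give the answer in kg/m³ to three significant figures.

The peak of an instantaneous 1D plume sits at x = vt; there the Gaussian factor is 1 and C_max = M/(n_e·A·√(4πDt)), where n_e·A is the pore area the mass is dissolved in.
√(4πDt) = √(4π × 0.0207 × 353) = 9.582 m, so C_max = 4.94/(0.26 × 4.19 × 9.582) = 0.473 kg/m³.

0.473 kg/m³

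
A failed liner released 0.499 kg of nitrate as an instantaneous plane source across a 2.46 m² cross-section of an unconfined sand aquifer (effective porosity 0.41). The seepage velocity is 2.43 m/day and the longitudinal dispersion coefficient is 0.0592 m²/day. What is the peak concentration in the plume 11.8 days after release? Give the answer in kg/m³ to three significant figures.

The peak of an instantaneous 1D plume sits at x = vt; there the Gaussian factor is 1 and C_max = M/(n_e·A·√(4πDt)), where n_e·A is the pore area the mass is dissolved in.
√(4πDt) = √(4π × 0.0592 × 11.8) = 2.963 m, so C_max = 0.499/(0.41 × 2.46 × 2.963) = 0.167 kg/m³.

0.167 kg/m³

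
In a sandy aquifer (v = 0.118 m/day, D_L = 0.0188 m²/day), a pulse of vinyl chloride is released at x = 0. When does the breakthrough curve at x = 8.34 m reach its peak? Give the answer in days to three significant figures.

For the 1D instantaneous-source solution, setting ∂C/∂t = 0 at fixed x gives v²t² + 2Dt − x² = 0, so t = (√(D² + v²x²) − D)/v².
√(D² + v²x²) = √(0.0188² + 0.118² × 8.34²) = 0.9843; v² = 0.013924.
t = (0.9843 − 0.0188)/0.013924 = 69.3 days (vs. the pure-advection estimate x/v = 70.7 d).

69.3 days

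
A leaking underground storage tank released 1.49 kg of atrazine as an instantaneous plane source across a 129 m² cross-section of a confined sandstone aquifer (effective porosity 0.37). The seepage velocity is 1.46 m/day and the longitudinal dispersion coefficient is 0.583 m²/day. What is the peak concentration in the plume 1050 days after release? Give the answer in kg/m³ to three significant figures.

The peak of an instantaneous 1D plume sits at x = vt; there the Gaussian factor is 1 and C_max = M/(n_e·A·√(4πDt)), where n_e·A is the pore area the mass is dissolved in.
√(4πDt) = √(4π × 0.583 × 1050) = 87.71 m, so C_max = 1.49/(0.37 × 129 × 87.71) = 0.000356 kg/m³.

0.000356 kg/m³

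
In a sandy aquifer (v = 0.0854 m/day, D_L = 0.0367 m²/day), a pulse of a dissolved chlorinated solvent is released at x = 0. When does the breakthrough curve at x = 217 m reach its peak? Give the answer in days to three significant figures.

For the 1D instantaneous-source solution, setting ∂C/∂t = 0 at fixed x gives v²t² + 2Dt − x² = 0, so t = (√(D² + v²x²) − D)/v².
√(D² + v²x²) = √(0.0367² + 0.0854² × 217²) = 18.53; v² = 0.00729316.
t = (18.53 − 0.0367)/0.00729316 = 2540 days (vs. the pure-advection estimate x/v = 2540 d).

2540 days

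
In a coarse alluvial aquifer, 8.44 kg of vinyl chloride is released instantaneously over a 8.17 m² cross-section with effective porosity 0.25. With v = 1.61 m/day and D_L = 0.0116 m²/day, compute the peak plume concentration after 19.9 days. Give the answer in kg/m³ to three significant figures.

2.43 kg/m³

The peak of an instantaneous 1D plume sits at x = vt; there the Gaussian factor is 1 and C_max = M/(n_e·A·√(4πDt)), where n_e·A is the pore area the mass is dissolved in.
√(4πDt) = √(4π × 0.0116 × 19.9) = 1.703 m, so C_max = 8.44/(0.25 × 8.17 × 1.703) = 2.43 kg/m³.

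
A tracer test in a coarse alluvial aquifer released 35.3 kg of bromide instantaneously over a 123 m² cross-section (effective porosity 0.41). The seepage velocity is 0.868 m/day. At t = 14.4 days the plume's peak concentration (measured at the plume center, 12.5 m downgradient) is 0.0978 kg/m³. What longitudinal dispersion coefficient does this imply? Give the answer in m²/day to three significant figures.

At the plume center C_max = M/(n_e·A·√(4πDt)), so D = M²/(4πt·(n_e·A·C_max)²).
n_e·A·C_max = 0.41 × 123 × 0.0978 = 4.932 kg/m.
D = 35.3²/(4π × 14.4 × 4.932²) = 0.283 m²/day.

0.283 m²/day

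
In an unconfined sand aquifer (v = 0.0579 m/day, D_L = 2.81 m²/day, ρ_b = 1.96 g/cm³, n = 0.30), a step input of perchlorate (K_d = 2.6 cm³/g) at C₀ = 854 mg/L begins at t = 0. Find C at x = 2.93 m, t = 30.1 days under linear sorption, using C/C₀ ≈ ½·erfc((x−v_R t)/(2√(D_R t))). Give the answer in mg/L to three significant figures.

Retardation factor R = 1 + ρ_b·K_d/n = 1 + 1.96 × 2.6/0.30 = 17.99.
Sorption retards both mechanisms: v_R = v/R = 0.003218 m/day, D_R = D/R = 0.1562 m²/day.
v_R·t = 0.003218 × 30.1 = 0.0968618 m; 2√(D_R t) = 4.337 m; argument = (2.93 − 0.0968618)/4.337 = 0.6532.
C = C₀ × ½·erfc(0.6532) = 854 × 0.1778 = 152 mg/L.

152 mg/L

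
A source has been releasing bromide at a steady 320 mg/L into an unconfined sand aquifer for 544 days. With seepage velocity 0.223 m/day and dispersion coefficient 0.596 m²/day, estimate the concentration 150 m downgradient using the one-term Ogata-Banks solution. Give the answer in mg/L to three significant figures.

41.6 mg/L

For a continuous step input, C/C₀ ≈ ½·erfc((x−vt)/(2√(Dt))).
vt = 0.223 × 544 = 121.312 m and 2√(Dt) = 2√(0.596 × 544) = 36.01 m.
Argument (x−vt)/(2√(Dt)) = (150 − 121.312)/36.01 = 0.7967; ½·erfc(0.7967) = 0.1299.
C = 320 × 0.1299 = 41.6 mg/L.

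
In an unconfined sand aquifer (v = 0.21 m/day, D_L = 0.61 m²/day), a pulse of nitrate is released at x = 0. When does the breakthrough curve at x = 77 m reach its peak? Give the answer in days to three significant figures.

353 days

For the 1D instantaneous-source solution, setting ∂C/∂t = 0 at fixed x gives v²t² + 2Dt − x² = 0, so t = (√(D² + v²x²) − D)/v².
√(D² + v²x²) = √(0.61² + 0.21² × 77²) = 16.18; v² = 0.0441.
t = (16.18 − 0.61)/0.0441 = 353 days (vs. the pure-advection estimate x/v = 367 d).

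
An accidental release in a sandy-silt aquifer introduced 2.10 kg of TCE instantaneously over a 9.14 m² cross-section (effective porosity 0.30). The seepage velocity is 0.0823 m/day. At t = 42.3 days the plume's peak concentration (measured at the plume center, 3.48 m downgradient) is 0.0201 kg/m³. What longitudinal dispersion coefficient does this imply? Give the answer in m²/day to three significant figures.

At the plume center C_max = M/(n_e·A·√(4πDt)), so D = M²/(4πt·(n_e·A·C_max)²).
n_e·A·C_max = 0.30 × 9.14 × 0.0201 = 0.05511 kg/m.
D = 2.10²/(4π × 42.3 × 0.05511²) = 2.73 m²/day.

2.73 m²/day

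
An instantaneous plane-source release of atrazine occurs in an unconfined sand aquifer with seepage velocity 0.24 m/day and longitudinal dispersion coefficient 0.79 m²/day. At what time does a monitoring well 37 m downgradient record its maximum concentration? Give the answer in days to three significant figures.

141 days

For the 1D instantaneous-source solution, setting ∂C/∂t = 0 at fixed x gives v²t² + 2Dt − x² = 0, so t = (√(D² + v²x²) − D)/v².
√(D² + v²x²) = √(0.79² + 0.24² × 37²) = 8.915; v² = 0.0576.
t = (8.915 − 0.79)/0.0576 = 141 days (vs. the pure-advection estimate x/v = 154 d).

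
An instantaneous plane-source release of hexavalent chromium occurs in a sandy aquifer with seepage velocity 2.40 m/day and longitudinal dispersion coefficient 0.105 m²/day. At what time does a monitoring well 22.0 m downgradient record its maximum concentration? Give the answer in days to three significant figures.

For the 1D instantaneous-source solution, setting ∂C/∂t = 0 at fixed x gives v²t² + 2Dt − x² = 0, so t = (√(D² + v²x²) − D)/v².
√(D² + v²x²) = √(0.105² + 2.40² × 22.0²) = 52.80; v² = 5.76.
t = (52.80 − 0.105)/5.76 = 9.15 days (vs. the pure-advection estimate x/v = 9.17 d).

9.15 days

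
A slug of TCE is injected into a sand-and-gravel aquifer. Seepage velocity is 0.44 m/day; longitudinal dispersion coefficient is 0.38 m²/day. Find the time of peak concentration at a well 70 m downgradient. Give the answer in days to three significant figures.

157 days

For the 1D instantaneous-source solution, setting ∂C/∂t = 0 at fixed x gives v²t² + 2Dt − x² = 0, so t = (√(D² + v²x²) − D)/v².
√(D² + v²x²) = √(0.38² + 0.44² × 70²) = 30.80; v² = 0.1936.
t = (30.80 − 0.38)/0.1936 = 157 days (vs. the pure-advection estimate x/v = 159 d).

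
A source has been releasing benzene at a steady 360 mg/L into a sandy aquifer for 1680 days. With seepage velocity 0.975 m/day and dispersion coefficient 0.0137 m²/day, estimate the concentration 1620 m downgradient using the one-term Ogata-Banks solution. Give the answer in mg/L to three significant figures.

For a continuous step input, C/C₀ ≈ ½·erfc((x−vt)/(2√(Dt))).
vt = 0.975 × 1680 = 1638 m and 2√(Dt) = 2√(0.0137 × 1680) = 9.595 m.
Argument (x−vt)/(2√(Dt)) = (1620 − 1638)/9.595 = -1.876; ½·erfc(-1.876) = 0.9960.
C = 360 × 0.9960 = 359 mg/L.

359 mg/L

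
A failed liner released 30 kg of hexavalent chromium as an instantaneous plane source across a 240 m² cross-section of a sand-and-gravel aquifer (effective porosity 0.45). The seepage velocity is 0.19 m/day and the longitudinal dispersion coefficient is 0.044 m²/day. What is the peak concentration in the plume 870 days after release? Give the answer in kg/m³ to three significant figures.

The peak of an instantaneous 1D plume sits at x = vt; there the Gaussian factor is 1 and C_max = M/(n_e·A·√(4πDt)), where n_e·A is the pore area the mass is dissolved in.
√(4πDt) = √(4π × 0.044 × 870) = 21.93 m, so C_max = 30/(0.45 × 240 × 21.93) = 0.0127 kg/m³.

0.0127 kg/m³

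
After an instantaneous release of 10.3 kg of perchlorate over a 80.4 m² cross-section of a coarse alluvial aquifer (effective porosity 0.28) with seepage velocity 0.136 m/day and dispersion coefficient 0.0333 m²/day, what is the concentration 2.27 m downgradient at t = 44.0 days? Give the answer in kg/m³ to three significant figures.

0.0101 kg/m³

For an instantaneous plane source, C(x,t) = M/(n_e·A·√(4πDt)) · exp(−(x−vt)²/(4Dt)), with n_e·A the pore (flow) area.
Plume center vt = 0.136 × 44.0 = 5.984 m, so the well at 2.27 m is 3.714 m upgradient of the peak.
√(4πDt) = 4.291 m, giving peak height M/(n_e·A·√(4πDt)) = 10.3/(0.28 × 80.4 × 4.291) = 0.1066 kg/m³.
(x−vt)²/(4Dt) = (-3.714)²/(4 × 0.0333 × 44.0) = 2.354; exp(−2.354) = 0.09499.
C = 0.1066 × 0.09499 = 0.0101 kg/m³.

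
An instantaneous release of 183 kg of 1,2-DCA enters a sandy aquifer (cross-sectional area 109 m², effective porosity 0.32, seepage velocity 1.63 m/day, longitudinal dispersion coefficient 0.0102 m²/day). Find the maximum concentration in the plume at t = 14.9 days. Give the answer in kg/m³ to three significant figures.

3.80 kg/m³

The peak of an instantaneous 1D plume sits at x = vt; there the Gaussian factor is 1 and C_max = M/(n_e·A·√(4πDt)), where n_e·A is the pore area the mass is dissolved in.
√(4πDt) = √(4π × 0.0102 × 14.9) = 1.382 m, so C_max = 183/(0.32 × 109 × 1.382) = 3.80 kg/m³.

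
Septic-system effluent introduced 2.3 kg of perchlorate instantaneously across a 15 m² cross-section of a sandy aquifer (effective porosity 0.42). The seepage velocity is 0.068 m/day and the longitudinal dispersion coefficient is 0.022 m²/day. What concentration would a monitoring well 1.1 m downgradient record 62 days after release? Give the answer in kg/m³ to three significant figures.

For an instantaneous plane source, C(x,t) = M/(n_e·A·√(4πDt)) · exp(−(x−vt)²/(4Dt)), with n_e·A the pore (flow) area.
Plume center vt = 0.068 × 62 = 4.216 m, so the well at 1.1 m is 3.116 m upgradient of the peak.
√(4πDt) = 4.140 m, giving peak height M/(n_e·A·√(4πDt)) = 2.3/(0.42 × 15 × 4.140) = 0.08818 kg/m³.
(x−vt)²/(4Dt) = (-3.116)²/(4 × 0.022 × 62) = 1.780; exp(−1.780) = 0.1686.
C = 0.08818 × 0.1686 = 0.0149 kg/m³.

0.0149 kg/m³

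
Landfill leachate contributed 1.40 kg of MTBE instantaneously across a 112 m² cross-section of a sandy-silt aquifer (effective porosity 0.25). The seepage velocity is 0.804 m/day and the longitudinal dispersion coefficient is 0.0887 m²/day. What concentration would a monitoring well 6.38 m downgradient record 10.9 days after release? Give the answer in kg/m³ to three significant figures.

0.00330 kg/m³

For an instantaneous plane source, C(x,t) = M/(n_e·A·√(4πDt)) · exp(−(x−vt)²/(4Dt)), with n_e·A the pore (flow) area.
Plume center vt = 0.804 × 10.9 = 8.7636 m, so the well at 6.38 m is 2.3836 m upgradient of the peak.
√(4πDt) = 3.486 m, giving peak height M/(n_e·A·√(4πDt)) = 1.40/(0.25 × 112 × 3.486) = 0.01434 kg/m³.
(x−vt)²/(4Dt) = (-2.3836)²/(4 × 0.0887 × 10.9) = 1.469; exp(−1.469) = 0.2302.
C = 0.01434 × 0.2302 = 0.00330 kg/m³.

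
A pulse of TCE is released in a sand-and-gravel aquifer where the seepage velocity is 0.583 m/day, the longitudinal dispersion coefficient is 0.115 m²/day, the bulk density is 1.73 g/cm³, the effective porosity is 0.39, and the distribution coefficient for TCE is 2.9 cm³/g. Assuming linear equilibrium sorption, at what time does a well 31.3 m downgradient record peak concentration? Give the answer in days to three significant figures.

Retardation factor R = 1 + ρ_b·K_d/n = 1 + 1.73 × 2.9/0.39 = 13.86.
Sorption retards both mechanisms: v_R = v/R = 0.04206 m/day, D_R = D/R = 0.008297 m²/day.
Peak time from v_R²t² + 2D_R t − x² = 0: t = (√(D_R² + v_R²x²) − D_R)/v_R².
√(D_R² + v_R²x²) = √(0.008297² + 0.04206² × 31.3²) = 1.317; v_R² = 0.001769.
t = (1.317 − 0.008297)/0.001769 = 740 days.

740 days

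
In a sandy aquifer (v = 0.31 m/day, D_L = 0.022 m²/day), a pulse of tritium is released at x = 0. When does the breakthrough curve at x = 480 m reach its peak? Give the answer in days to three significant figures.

1550 days

For the 1D instantaneous-source solution, setting ∂C/∂t = 0 at fixed x gives v²t² + 2Dt − x² = 0, so t = (√(D² + v²x²) − D)/v².
√(D² + v²x²) = √(0.022² + 0.31² × 480²) = 148.8; v² = 0.0961.
t = (148.8 − 0.022)/0.0961 = 1550 days (vs. the pure-advection estimate x/v = 1550 d).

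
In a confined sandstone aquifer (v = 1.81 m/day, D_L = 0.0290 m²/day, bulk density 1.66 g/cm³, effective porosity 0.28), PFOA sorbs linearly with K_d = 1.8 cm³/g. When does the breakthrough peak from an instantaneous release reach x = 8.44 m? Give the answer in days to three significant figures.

Retardation factor R = 1 + ρ_b·K_d/n = 1 + 1.66 × 1.8/0.28 = 11.67.
Sorption retards both mechanisms: v_R = v/R = 0.1551 m/day, D_R = D/R = 0.002485 m²/day.
Peak time from v_R²t² + 2D_R t − x² = 0: t = (√(D_R² + v_R²x²) − D_R)/v_R².
√(D_R² + v_R²x²) = √(0.002485² + 0.1551² × 8.44²) = 1.309; v_R² = 0.02406.
t = (1.309 − 0.002485)/0.02406 = 54.3 days.

54.3 days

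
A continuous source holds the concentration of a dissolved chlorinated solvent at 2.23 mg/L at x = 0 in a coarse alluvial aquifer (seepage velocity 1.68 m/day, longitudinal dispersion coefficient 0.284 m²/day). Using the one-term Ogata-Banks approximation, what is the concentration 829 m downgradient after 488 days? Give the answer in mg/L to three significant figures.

0.649 mg/L

For a continuous step input, C/C₀ ≈ ½·erfc((x−vt)/(2√(Dt))).
vt = 1.68 × 488 = 819.84 m and 2√(Dt) = 2√(0.284 × 488) = 23.55 m.
Argument (x−vt)/(2√(Dt)) = (829 − 819.84)/23.55 = 0.3890; ½·erfc(0.3890) = 0.2911.
C = 2.23 × 0.2911 = 0.649 mg/L.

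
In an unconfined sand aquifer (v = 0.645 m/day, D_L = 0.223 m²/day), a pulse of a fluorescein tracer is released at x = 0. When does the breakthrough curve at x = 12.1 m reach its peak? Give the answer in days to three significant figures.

For the 1D instantaneous-source solution, setting ∂C/∂t = 0 at fixed x gives v²t² + 2Dt − x² = 0, so t = (√(D² + v²x²) − D)/v².
√(D² + v²x²) = √(0.223² + 0.645² × 12.1²) = 7.808; v² = 0.416025.
t = (7.808 − 0.223)/0.416025 = 18.2 days (vs. the pure-advection estimate x/v = 18.8 d).

18.2 days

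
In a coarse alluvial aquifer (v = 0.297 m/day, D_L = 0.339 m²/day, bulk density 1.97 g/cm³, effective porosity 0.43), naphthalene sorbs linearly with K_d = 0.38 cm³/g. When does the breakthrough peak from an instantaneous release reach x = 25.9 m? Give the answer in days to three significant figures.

Retardation factor R = 1 + ρ_b·K_d/n = 1 + 1.97 × 0.38/0.43 = 2.741.
Sorption retards both mechanisms: v_R = v/R = 0.1084 m/day, D_R = D/R = 0.1237 m²/day.
Peak time from v_R²t² + 2D_R t − x² = 0: t = (√(D_R² + v_R²x²) − D_R)/v_R².
√(D_R² + v_R²x²) = √(0.1237² + 0.1084² × 25.9²) = 2.810; v_R² = 0.01175.
t = (2.810 − 0.1237)/0.01175 = 229 days.

229 days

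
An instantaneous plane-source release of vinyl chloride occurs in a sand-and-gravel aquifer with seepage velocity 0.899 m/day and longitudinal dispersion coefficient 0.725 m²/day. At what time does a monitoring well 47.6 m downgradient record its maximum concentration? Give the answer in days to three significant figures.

52.1 days

For the 1D instantaneous-source solution, setting ∂C/∂t = 0 at fixed x gives v²t² + 2Dt − x² = 0, so t = (√(D² + v²x²) − D)/v².
√(D² + v²x²) = √(0.725² + 0.899² × 47.6²) = 42.80; v² = 0.808201.
t = (42.80 − 0.725)/0.808201 = 52.1 days (vs. the pure-advection estimate x/v = 52.9 d).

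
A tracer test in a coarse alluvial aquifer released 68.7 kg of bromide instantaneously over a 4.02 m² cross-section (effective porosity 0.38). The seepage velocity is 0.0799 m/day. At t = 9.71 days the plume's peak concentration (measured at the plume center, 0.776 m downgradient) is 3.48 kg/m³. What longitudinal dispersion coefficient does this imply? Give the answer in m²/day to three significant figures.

1.37 m²/day

At the plume center C_max = M/(n_e·A·√(4πDt)), so D = M²/(4πt·(n_e·A·C_max)²).
n_e·A·C_max = 0.38 × 4.02 × 3.48 = 5.316 kg/m.
D = 68.7²/(4π × 9.71 × 5.316²) = 1.37 m²/day.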